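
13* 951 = 12363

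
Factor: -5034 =  -  2^1*3^1*839^1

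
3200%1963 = 1237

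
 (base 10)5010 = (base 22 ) a7g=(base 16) 1392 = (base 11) 3845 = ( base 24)8GI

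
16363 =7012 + 9351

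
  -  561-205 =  - 766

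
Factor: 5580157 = 11^2*107^1*431^1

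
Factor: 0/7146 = 0^1 = 0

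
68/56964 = 17/14241 =0.00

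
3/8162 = 3/8162 = 0.00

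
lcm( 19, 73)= 1387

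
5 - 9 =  - 4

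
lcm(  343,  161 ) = 7889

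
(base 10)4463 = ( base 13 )2054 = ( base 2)1000101101111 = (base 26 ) 6FH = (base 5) 120323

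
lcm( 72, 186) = 2232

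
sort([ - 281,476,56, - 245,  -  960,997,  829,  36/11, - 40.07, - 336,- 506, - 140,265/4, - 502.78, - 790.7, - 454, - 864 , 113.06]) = [-960,-864, - 790.7, - 506,-502.78 ,-454,-336,-281, - 245, - 140 ,- 40.07,36/11, 56,265/4,113.06,476,  829,997]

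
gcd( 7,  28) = 7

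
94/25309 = 94/25309 = 0.00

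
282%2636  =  282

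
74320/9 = 74320/9 = 8257.78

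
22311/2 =22311/2 = 11155.50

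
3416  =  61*56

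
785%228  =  101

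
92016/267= 344 + 56/89 = 344.63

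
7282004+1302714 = 8584718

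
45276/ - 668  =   - 68+37/167 = - 67.78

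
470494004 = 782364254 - 311870250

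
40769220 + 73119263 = 113888483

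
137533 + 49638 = 187171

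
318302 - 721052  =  -402750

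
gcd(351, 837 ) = 27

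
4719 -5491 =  - 772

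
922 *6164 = 5683208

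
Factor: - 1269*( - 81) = 102789 = 3^7*47^1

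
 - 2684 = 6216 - 8900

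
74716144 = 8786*8504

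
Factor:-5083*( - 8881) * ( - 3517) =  - 158764846591 = - 13^1*17^1*23^1*83^1 * 107^1*3517^1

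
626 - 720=-94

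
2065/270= 413/54  =  7.65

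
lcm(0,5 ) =0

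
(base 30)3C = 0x66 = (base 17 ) 60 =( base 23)4a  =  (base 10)102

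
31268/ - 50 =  - 15634/25 = - 625.36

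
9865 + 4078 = 13943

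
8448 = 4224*2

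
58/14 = 4 + 1/7 =4.14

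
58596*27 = 1582092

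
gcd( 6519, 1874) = 1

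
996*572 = 569712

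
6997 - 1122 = 5875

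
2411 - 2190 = 221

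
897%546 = 351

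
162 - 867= -705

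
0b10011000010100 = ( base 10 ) 9748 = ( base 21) 1124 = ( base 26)EAO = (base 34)8EO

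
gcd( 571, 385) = 1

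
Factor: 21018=2^1 * 3^1*  31^1*113^1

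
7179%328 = 291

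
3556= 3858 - 302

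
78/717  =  26/239=0.11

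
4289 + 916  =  5205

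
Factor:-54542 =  - 2^1 * 27271^1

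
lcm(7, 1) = 7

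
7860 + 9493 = 17353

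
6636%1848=1092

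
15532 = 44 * 353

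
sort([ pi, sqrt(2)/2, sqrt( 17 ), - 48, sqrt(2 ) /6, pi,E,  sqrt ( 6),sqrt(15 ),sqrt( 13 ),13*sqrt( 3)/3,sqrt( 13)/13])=[-48, sqrt( 2 )/6,sqrt(13) /13,sqrt( 2 )/2,sqrt(6 ),E,pi,pi, sqrt( 13),sqrt( 15),sqrt( 17 ),13 * sqrt( 3 )/3 ]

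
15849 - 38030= - 22181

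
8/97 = 8/97 = 0.08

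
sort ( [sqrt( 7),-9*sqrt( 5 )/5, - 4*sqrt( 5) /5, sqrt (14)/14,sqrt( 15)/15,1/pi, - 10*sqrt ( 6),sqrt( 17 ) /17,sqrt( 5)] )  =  [ - 10*sqrt(6 ),-9*sqrt( 5) /5, - 4*sqrt(5 )/5,sqrt( 17) /17, sqrt(15) /15,sqrt(14 )/14,1/pi,sqrt( 5 ), sqrt(7)]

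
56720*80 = 4537600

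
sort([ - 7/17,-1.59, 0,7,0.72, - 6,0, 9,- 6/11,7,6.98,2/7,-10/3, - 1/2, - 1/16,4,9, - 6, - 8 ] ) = [-8 , - 6, - 6,  -  10/3,-1.59,-6/11, - 1/2, - 7/17, - 1/16,0, 0,2/7,0.72,  4,6.98,7, 7, 9,9]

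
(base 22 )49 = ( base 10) 97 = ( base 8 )141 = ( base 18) 57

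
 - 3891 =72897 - 76788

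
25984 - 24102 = 1882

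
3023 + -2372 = 651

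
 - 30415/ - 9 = 30415/9 = 3379.44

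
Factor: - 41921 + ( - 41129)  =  - 2^1*5^2 * 11^1*151^1 = - 83050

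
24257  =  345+23912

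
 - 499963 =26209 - 526172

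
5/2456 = 5/2456 =0.00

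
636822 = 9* 70758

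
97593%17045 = 12368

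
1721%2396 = 1721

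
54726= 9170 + 45556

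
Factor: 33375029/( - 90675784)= - 710107/1929272  =  - 2^( - 3)*17^1*349^ (- 1 )*691^ ( - 1 )* 41771^1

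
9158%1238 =492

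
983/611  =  1  +  372/611 = 1.61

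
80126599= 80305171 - 178572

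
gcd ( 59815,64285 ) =5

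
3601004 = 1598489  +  2002515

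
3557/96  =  3557/96 =37.05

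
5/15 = 1/3 = 0.33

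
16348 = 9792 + 6556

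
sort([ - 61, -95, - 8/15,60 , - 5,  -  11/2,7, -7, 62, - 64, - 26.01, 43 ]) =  [ - 95, -64,  -  61, - 26.01, - 7, - 11/2, - 5, - 8/15,7, 43, 60, 62 ] 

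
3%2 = 1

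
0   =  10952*0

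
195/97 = 2 + 1/97 = 2.01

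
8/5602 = 4/2801 = 0.00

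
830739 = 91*9129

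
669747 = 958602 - 288855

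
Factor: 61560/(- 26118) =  - 3420/1451 = -2^2 * 3^2*5^1  *19^1*1451^( - 1)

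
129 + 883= 1012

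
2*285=570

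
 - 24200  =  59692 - 83892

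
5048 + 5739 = 10787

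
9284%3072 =68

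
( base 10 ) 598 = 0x256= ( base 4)21112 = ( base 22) 154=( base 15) 29D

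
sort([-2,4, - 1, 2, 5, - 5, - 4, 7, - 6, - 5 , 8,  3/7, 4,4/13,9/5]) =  [ - 6, - 5, - 5, - 4 , - 2, -1,  4/13,3/7, 9/5,2,4,4,5,7, 8 ] 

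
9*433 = 3897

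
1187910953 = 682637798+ 505273155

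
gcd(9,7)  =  1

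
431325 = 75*5751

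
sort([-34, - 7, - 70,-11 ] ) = [- 70,-34,- 11,-7 ] 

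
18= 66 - 48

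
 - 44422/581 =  - 77+ 45/83 = -76.46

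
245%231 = 14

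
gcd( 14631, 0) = 14631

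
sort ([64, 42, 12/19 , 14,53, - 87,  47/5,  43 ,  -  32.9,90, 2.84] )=[  -  87, - 32.9, 12/19 , 2.84,  47/5,14, 42, 43, 53, 64 , 90] 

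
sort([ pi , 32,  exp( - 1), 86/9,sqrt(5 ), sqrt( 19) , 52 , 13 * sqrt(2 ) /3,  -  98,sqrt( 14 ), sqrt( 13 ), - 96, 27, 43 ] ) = [  -  98,- 96, exp( - 1 ),sqrt( 5),pi, sqrt( 13 ), sqrt( 14), sqrt( 19 ),13*sqrt(2)/3, 86/9,27, 32, 43,52 ]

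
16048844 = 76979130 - 60930286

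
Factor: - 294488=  - 2^3*131^1*281^1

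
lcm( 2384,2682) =21456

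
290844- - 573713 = 864557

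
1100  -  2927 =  - 1827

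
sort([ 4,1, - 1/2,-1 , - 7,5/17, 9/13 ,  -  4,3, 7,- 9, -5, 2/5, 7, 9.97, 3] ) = [ - 9, - 7, - 5, - 4,-1,  -  1/2, 5/17, 2/5,  9/13, 1,  3, 3, 4,7,  7, 9.97 ] 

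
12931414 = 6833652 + 6097762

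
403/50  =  403/50  =  8.06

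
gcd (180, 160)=20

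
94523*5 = 472615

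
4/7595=4/7595 = 0.00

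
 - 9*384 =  - 3456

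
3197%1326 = 545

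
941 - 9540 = -8599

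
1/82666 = 1/82666= 0.00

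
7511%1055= 126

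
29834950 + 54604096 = 84439046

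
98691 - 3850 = 94841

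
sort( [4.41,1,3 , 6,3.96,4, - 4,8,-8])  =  [ - 8, - 4,1, 3,3.96, 4, 4.41, 6, 8]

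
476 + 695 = 1171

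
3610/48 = 75 + 5/24 = 75.21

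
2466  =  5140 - 2674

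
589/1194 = 589/1194 = 0.49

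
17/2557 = 17/2557 = 0.01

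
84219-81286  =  2933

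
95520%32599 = 30322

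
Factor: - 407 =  - 11^1*37^1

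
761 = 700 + 61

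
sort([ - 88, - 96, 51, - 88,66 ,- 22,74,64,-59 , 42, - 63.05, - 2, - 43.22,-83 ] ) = [ - 96, - 88, - 88,-83, - 63.05, -59, - 43.22, - 22, - 2,  42,51,64, 66, 74]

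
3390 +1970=5360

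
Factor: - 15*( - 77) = 1155 = 3^1* 5^1 * 7^1*11^1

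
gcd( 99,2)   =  1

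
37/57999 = 37/57999 = 0.00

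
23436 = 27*868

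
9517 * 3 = 28551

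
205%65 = 10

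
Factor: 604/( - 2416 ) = - 2^(  -  2) = - 1/4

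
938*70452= 66083976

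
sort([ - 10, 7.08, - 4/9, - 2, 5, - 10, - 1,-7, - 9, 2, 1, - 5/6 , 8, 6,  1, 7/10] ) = [ - 10, - 10, - 9, - 7  , - 2, - 1,-5/6, - 4/9 , 7/10, 1, 1, 2, 5, 6, 7.08,8]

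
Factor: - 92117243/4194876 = -2^(  -  2)*3^( - 1)*7^ ( - 1) * 49939^( - 1)*92117243^1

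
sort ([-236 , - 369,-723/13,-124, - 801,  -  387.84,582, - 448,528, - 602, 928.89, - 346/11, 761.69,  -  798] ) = [-801, -798,-602, - 448,-387.84, -369, - 236,- 124,-723/13, - 346/11,528 , 582 , 761.69 , 928.89 ] 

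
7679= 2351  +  5328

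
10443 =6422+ 4021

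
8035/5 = 1607 = 1607.00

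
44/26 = 1 +9/13 = 1.69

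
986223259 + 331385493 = 1317608752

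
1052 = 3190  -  2138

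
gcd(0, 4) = 4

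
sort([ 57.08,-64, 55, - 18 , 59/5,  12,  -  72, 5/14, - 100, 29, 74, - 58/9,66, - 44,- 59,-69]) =[ - 100, - 72, - 69, - 64, - 59,  -  44, - 18, - 58/9,  5/14, 59/5, 12, 29,55, 57.08, 66, 74] 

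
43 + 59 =102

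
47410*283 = 13417030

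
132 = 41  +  91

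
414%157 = 100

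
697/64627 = 697/64627 = 0.01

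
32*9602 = 307264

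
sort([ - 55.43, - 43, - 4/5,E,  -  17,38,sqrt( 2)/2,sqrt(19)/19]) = [ - 55.43, - 43, - 17, - 4/5,sqrt( 19)/19 , sqrt(2 )/2,E,38 ]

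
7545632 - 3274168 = 4271464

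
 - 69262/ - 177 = 69262/177 = 391.31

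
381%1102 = 381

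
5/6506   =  5/6506 = 0.00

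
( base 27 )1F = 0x2a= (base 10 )42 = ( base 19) 24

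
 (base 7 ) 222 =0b1110010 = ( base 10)114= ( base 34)3C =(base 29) 3r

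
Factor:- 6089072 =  - 2^4*11^1*29^1*1193^1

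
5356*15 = 80340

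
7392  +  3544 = 10936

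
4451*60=267060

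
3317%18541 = 3317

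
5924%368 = 36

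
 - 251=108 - 359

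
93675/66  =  1419 + 7/22 = 1419.32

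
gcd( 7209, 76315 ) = 1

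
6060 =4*1515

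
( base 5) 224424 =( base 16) 1fb2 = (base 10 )8114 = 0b1111110110010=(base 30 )90e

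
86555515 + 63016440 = 149571955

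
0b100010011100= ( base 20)5A4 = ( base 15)9be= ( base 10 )2204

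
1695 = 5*339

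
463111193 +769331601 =1232442794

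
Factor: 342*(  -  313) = -107046 = -  2^1 * 3^2*19^1*313^1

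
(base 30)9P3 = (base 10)8853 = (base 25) e43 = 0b10001010010101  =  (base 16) 2295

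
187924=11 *17084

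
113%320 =113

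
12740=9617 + 3123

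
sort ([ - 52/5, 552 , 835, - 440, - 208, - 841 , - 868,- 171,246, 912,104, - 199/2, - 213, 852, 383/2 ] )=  [-868, - 841, - 440,- 213,-208, - 171, - 199/2,-52/5,104, 383/2, 246, 552 , 835, 852, 912]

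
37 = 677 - 640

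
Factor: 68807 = 83^1*829^1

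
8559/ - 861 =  - 2853/287 = -9.94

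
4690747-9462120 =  - 4771373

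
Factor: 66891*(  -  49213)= -3291906783 = -3^1*11^1*29^1*1697^1*2027^1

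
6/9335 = 6/9335 = 0.00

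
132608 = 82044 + 50564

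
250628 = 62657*4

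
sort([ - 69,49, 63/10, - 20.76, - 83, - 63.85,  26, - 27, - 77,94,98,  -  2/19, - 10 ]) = [ - 83, - 77, - 69, - 63.85, - 27, - 20.76, - 10, - 2/19,63/10, 26,49,94,98 ]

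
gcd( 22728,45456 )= 22728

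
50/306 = 25/153 = 0.16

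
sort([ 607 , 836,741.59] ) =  [607,741.59, 836 ] 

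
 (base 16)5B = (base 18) 51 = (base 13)70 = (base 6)231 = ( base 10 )91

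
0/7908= 0= 0.00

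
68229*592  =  40391568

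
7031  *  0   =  0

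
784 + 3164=3948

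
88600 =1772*50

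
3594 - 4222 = -628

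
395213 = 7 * 56459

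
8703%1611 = 648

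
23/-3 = -8+1/3 =- 7.67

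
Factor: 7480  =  2^3 *5^1*11^1*17^1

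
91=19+72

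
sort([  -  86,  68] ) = [ - 86, 68 ]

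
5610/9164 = 2805/4582 = 0.61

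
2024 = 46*44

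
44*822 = 36168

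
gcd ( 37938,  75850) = 2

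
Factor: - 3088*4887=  - 2^4 * 3^3*181^1*193^1 = - 15091056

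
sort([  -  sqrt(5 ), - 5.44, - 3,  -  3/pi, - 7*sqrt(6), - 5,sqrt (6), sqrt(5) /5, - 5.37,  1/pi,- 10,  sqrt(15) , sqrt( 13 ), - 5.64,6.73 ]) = [ - 7*sqrt(6), - 10, - 5.64, - 5.44, - 5.37, - 5,-3, - sqrt(5), - 3/pi, 1/pi , sqrt ( 5)/5,sqrt(6),  sqrt(13),sqrt(15),6.73]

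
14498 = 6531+7967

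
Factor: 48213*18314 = 2^1*3^2*11^1*487^1*9157^1 = 882972882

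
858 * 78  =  66924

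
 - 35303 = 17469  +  -52772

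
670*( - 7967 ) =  - 5337890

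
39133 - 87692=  - 48559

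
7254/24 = 302 + 1/4 = 302.25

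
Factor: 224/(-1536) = -7/48 = - 2^ (-4)*3^( - 1) * 7^1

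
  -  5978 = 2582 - 8560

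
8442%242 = 214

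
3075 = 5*615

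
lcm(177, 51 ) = 3009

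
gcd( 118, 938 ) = 2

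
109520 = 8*13690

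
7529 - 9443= - 1914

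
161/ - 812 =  - 1 + 93/116 = - 0.20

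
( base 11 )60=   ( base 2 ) 1000010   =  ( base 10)66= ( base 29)28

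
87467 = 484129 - 396662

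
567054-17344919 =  - 16777865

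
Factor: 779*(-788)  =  -613852=- 2^2*19^1*41^1*197^1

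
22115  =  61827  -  39712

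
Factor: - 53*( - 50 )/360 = 265/36=2^( - 2)*3^ (-2)*5^1*53^1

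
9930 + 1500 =11430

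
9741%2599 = 1944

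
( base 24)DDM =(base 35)6DH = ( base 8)17216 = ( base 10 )7822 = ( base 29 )98L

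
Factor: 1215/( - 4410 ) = - 27/98 = - 2^ (-1) * 3^3*7^( - 2 )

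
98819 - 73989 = 24830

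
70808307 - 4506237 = 66302070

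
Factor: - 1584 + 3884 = 2^2*5^2*23^1 = 2300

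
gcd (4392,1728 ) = 72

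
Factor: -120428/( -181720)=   391/590 = 2^( - 1)*5^ (- 1 )*17^1 * 23^1*59^( - 1) 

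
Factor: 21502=2^1*13^1 * 827^1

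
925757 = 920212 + 5545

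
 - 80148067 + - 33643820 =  - 113791887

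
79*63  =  4977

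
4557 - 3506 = 1051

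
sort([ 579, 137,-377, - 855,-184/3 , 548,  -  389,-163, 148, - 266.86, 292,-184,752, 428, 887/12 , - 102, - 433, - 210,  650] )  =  [ - 855, - 433, - 389, - 377 , - 266.86, - 210, - 184,-163, - 102 , - 184/3, 887/12,  137, 148  ,  292,428, 548,579 , 650, 752]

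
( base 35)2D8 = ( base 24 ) 519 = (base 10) 2913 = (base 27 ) 3qo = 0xB61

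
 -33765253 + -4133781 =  - 37899034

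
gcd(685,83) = 1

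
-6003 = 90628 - 96631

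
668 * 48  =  32064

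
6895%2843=1209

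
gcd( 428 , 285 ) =1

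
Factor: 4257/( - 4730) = -2^( - 1)*3^2*5^( - 1) = -  9/10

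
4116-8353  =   - 4237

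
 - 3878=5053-8931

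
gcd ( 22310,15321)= 1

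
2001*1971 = 3943971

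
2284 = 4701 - 2417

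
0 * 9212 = 0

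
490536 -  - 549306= 1039842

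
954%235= 14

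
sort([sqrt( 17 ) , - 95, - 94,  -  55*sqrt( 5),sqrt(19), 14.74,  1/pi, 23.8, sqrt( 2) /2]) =[ - 55*sqrt (5), - 95,-94, 1/pi, sqrt(2)/2, sqrt( 17),sqrt(19 ),  14.74,23.8]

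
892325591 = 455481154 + 436844437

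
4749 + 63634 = 68383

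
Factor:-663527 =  -17^1*23^1*1697^1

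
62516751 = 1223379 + 61293372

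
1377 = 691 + 686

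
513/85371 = 171/28457= 0.01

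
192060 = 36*5335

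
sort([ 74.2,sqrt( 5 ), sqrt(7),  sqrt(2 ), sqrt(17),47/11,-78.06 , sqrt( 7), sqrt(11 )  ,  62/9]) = [-78.06, sqrt(2 ),sqrt(5),sqrt(7 ), sqrt( 7 ), sqrt(11 ), sqrt(17 ),47/11,62/9,74.2]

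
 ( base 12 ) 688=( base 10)968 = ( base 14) 4d2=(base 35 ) RN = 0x3C8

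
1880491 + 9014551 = 10895042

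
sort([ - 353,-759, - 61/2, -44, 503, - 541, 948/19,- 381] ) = [ - 759, - 541, - 381, - 353, - 44, - 61/2,948/19,503 ]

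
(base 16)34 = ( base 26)20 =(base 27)1p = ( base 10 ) 52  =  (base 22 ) 28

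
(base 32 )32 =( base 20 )4I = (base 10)98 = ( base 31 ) 35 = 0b1100010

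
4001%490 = 81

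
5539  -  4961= 578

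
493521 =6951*71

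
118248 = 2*59124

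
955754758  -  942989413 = 12765345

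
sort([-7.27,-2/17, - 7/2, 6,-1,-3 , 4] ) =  [- 7.27,  -  7/2, - 3, - 1, - 2/17, 4, 6 ] 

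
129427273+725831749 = 855259022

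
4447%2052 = 343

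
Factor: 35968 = 2^7*281^1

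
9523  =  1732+7791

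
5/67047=5/67047= 0.00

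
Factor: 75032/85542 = 37516/42771 = 2^2 * 3^(-1 )*53^(- 1 )*83^1 * 113^1 * 269^(-1)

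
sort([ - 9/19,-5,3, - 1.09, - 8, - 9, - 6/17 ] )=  [ - 9, - 8,- 5, - 1.09, - 9/19, - 6/17 , 3]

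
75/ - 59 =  - 2 +43/59  =  - 1.27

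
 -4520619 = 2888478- 7409097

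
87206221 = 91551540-4345319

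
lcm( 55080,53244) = 1597320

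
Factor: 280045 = 5^1*56009^1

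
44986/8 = 22493/4 = 5623.25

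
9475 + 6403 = 15878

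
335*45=15075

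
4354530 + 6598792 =10953322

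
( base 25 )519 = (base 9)4300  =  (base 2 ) 110001010111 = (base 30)3f9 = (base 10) 3159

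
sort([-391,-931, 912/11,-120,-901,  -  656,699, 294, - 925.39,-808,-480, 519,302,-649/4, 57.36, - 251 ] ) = [- 931, - 925.39, - 901, - 808, - 656, - 480, - 391,- 251,  -  649/4,-120, 57.36, 912/11,  294,302,519 , 699 ]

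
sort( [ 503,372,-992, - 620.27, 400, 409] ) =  [ - 992, - 620.27, 372,400, 409,  503]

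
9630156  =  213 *45212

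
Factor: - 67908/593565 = -22636/197855 = -2^2*5^(-1)*7^(-1)*5653^( - 1)*5659^1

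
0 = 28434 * 0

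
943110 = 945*998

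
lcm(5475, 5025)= 366825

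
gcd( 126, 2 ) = 2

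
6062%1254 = 1046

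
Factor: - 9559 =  - 11^2* 79^1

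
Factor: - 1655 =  - 5^1*331^1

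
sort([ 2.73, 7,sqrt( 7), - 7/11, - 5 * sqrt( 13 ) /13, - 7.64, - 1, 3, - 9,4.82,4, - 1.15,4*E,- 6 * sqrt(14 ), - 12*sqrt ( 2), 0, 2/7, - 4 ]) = [ - 6*sqrt ( 14 ), - 12 *sqrt ( 2), - 9, - 7.64, - 4,-5*sqrt( 13)/13, - 1.15, - 1, - 7/11, 0,2/7,sqrt( 7), 2.73, 3, 4, 4.82, 7,4*E ]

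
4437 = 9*493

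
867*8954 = 7763118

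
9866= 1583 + 8283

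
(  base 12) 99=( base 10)117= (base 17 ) 6f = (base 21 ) 5c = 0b1110101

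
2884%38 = 34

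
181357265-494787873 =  - 313430608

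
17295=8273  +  9022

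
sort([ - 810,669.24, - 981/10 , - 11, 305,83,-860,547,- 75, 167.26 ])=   [-860, -810, -981/10,-75,-11,83,167.26, 305,547,669.24 ]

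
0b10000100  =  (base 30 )4C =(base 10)132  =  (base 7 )246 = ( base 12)b0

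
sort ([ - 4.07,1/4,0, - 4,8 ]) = [-4.07, - 4, 0, 1/4, 8] 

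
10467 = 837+9630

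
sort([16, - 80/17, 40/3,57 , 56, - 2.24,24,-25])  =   [ - 25, - 80/17,  -  2.24,40/3, 16, 24,56 , 57 ] 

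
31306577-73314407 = -42007830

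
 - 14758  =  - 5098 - 9660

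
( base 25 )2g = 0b1000010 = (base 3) 2110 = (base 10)66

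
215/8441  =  215/8441 = 0.03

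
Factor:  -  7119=-3^2* 7^1*113^1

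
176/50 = 3 + 13/25 = 3.52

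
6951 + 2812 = 9763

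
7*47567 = 332969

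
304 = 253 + 51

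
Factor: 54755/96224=2^( - 5 )*5^1*31^( - 1)* 47^1*97^( - 1 )*233^1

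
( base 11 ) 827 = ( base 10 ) 997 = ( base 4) 33211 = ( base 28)17h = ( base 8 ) 1745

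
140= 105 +35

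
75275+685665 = 760940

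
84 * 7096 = 596064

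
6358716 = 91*69876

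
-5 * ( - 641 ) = 3205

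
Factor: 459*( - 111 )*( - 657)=33473493 = 3^6*17^1*37^1*73^1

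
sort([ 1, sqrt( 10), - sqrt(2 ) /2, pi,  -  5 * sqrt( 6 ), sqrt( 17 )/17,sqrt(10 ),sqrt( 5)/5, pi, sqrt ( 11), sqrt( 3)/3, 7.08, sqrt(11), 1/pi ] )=[ -5 * sqrt( 6), - sqrt ( 2)/2, sqrt( 17)/17, 1/pi, sqrt(5) /5 , sqrt( 3 ) /3,1,pi, pi , sqrt( 10), sqrt( 10 ), sqrt( 11 ), sqrt( 11), 7.08]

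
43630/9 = 43630/9 = 4847.78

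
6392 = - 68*( - 94)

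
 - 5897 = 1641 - 7538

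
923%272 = 107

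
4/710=2/355= 0.01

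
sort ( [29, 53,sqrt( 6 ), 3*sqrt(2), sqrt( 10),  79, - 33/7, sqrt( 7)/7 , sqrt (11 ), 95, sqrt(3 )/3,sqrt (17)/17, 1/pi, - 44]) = [ -44,  -  33/7,sqrt ( 17)/17,1/pi,sqrt (7)/7, sqrt( 3)/3,sqrt ( 6),sqrt(10),sqrt( 11),3*sqrt( 2 ), 29, 53 , 79, 95] 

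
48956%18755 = 11446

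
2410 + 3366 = 5776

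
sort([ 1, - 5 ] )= [-5,1]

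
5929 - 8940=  - 3011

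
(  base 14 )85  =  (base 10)117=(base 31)3o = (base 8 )165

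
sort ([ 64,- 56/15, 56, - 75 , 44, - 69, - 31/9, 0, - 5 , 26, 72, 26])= [ - 75, - 69,- 5, - 56/15, - 31/9,0, 26, 26,44,  56, 64, 72]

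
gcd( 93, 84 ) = 3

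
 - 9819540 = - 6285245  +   - 3534295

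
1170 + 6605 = 7775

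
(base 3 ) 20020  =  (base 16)a8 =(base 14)c0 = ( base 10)168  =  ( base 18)96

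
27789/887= 27789/887  =  31.33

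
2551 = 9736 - 7185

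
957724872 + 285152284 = 1242877156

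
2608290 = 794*3285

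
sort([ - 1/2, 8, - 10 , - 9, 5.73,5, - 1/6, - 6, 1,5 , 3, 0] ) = [ - 10, - 9, -6, - 1/2, - 1/6, 0, 1,  3,  5, 5,5.73, 8 ] 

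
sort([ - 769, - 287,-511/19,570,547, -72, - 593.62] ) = [  -  769,  -  593.62, - 287, - 72, - 511/19,547  ,  570 ]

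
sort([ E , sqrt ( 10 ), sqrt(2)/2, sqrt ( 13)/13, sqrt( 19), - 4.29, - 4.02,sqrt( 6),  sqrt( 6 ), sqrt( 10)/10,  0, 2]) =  [ - 4.29 , - 4.02, 0,sqrt( 13)/13, sqrt(10 )/10,  sqrt ( 2)/2 , 2, sqrt(6),sqrt( 6),  E,sqrt( 10),sqrt( 19 )] 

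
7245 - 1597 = 5648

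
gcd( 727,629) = 1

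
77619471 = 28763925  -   - 48855546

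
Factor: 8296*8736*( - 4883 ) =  - 2^8*3^1*7^1*13^1 * 17^1* 19^1*61^1*257^1= - 353889838848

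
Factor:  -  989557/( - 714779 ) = 13^( - 1)*54983^( - 1)*989557^1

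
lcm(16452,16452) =16452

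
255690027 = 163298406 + 92391621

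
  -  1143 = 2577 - 3720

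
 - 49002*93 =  - 4557186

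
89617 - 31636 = 57981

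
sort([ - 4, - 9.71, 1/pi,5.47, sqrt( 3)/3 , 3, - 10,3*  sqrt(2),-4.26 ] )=[ -10,-9.71, - 4.26, - 4,1/pi,sqrt( 3)/3, 3,3*sqrt( 2), 5.47] 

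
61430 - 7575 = 53855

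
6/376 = 3/188 =0.02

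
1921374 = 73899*26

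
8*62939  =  503512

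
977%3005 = 977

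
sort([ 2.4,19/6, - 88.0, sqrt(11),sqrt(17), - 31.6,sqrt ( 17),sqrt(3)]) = [ - 88.0, - 31.6,sqrt(3 ),2.4,  19/6,sqrt( 11),sqrt(17 ), sqrt( 17 )] 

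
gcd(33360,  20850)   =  4170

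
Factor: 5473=13^1*421^1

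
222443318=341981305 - 119537987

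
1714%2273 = 1714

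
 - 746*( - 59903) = 44687638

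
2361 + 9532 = 11893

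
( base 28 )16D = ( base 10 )965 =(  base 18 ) 2hb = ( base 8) 1705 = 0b1111000101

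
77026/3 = 77026/3 = 25675.33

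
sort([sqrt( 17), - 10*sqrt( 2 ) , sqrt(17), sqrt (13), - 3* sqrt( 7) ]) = [  -  10 * sqrt( 2 ), - 3*sqrt( 7),sqrt(13 ) , sqrt( 17), sqrt ( 17)]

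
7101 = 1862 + 5239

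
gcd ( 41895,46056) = 57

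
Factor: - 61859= - 7^1*8837^1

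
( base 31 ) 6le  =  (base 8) 14437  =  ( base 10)6431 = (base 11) 4917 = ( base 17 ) 1545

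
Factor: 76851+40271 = 2^1*157^1*373^1 =117122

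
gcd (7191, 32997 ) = 51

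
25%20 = 5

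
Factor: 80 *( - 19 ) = -1520 = -2^4*5^1*19^1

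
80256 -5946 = 74310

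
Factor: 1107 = 3^3*41^1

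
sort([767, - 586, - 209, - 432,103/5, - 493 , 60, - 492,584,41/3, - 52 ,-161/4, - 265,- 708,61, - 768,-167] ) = [ - 768, - 708, - 586, - 493,-492, - 432, - 265, - 209, - 167, - 52, - 161/4,41/3,103/5, 60, 61, 584, 767]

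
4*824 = 3296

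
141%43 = 12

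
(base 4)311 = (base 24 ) 25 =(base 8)65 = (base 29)1O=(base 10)53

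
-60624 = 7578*( - 8)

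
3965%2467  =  1498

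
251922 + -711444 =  - 459522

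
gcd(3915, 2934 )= 9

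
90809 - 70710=20099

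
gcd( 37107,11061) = 9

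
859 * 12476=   10716884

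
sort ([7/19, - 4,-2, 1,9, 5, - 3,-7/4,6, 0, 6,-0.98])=[-4 ,-3, - 2, - 7/4,-0.98, 0 , 7/19, 1, 5, 6, 6 , 9] 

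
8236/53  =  8236/53 = 155.40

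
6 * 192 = 1152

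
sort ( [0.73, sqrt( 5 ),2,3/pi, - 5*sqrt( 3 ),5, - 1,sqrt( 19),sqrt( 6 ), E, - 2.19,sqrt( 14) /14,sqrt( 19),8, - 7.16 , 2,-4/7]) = [ - 5*sqrt(3 ), - 7.16, - 2.19, - 1, - 4/7,sqrt(14)/14, 0.73 , 3/pi , 2,2,sqrt(5 ),sqrt( 6), E, sqrt(19 ), sqrt ( 19), 5, 8] 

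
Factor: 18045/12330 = 2^( - 1)*137^( - 1)*401^1 =401/274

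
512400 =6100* 84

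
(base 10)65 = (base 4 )1001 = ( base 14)49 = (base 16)41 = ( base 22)2l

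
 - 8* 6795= - 54360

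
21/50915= 21/50915 = 0.00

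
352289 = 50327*7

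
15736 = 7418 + 8318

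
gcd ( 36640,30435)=5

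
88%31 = 26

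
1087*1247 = 1355489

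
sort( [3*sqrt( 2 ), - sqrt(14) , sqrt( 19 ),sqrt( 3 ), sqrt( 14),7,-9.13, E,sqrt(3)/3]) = [  -  9.13 , - sqrt( 14 ), sqrt(3) /3, sqrt(3), E, sqrt( 14),  3*sqrt(2), sqrt( 19), 7]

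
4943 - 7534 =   -  2591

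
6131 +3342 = 9473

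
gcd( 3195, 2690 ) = 5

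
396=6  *66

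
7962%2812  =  2338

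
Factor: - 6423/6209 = - 3^1  *  7^ ( -1 )*887^( - 1 )*2141^1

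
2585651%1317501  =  1268150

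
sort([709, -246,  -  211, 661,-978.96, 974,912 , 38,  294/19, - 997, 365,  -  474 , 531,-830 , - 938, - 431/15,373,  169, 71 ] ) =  [-997, - 978.96, - 938, - 830,-474,-246,-211, - 431/15,294/19,38 , 71,169,365,373,531,661,709, 912, 974 ] 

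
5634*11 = 61974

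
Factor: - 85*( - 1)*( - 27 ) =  - 3^3*5^1*17^1 = - 2295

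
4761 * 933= 4442013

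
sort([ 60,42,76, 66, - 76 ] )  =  [ - 76,42, 60,  66, 76]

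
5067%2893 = 2174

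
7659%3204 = 1251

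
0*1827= 0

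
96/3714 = 16/619 = 0.03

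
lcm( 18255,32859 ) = 164295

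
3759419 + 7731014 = 11490433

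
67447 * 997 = 67244659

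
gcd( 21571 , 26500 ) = 53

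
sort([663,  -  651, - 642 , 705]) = [  -  651, - 642, 663,705]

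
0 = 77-77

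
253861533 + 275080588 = 528942121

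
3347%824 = 51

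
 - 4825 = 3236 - 8061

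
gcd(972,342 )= 18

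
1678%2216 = 1678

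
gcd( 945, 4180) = 5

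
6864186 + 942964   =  7807150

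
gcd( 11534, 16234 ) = 2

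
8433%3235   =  1963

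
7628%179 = 110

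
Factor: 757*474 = 358818 = 2^1*3^1*79^1*757^1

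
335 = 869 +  - 534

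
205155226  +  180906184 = 386061410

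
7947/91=7947/91 = 87.33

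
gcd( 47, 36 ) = 1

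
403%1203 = 403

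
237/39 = 79/13 = 6.08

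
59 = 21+38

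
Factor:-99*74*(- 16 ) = 2^5*3^2*11^1 * 37^1 = 117216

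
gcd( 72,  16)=8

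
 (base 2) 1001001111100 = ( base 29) 5I5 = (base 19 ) d21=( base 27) 6D7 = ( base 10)4732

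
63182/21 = 9026/3 = 3008.67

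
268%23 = 15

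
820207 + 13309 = 833516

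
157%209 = 157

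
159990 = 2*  79995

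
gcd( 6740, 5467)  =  1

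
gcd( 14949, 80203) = 1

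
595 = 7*85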